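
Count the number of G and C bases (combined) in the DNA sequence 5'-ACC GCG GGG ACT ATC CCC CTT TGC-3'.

16

Scanning the sequence gives C=10, G=6, T=5, A=3.
Total G or C: 6 + 10 = 16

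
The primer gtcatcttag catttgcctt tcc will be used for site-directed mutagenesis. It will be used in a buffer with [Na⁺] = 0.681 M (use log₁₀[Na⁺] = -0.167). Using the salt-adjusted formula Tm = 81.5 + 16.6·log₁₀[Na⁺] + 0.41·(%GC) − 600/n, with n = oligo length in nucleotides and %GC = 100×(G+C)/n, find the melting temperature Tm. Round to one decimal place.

Length n = 23. Scanning the sequence gives A=3, T=10, G=3, C=7.
G+C = 10, so %GC = 10/23 × 100 = 43.478%
Salt term: 16.6 × (-0.167) = -2.772
GC term: 0.41 × 43.478 = 17.826; length term: −600/23 = −26.087
Tm = 81.5 + (-2.772) + 17.826 − 26.087 = 70.467 → 70.5°C

70.5°C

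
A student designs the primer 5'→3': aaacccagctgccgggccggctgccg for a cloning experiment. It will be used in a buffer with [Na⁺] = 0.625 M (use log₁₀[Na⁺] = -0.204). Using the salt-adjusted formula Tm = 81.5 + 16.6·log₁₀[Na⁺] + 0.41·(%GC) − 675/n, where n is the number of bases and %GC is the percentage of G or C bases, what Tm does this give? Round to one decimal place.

83.7°C

Length n = 26. A=4, T=2, C=11, G=9
G+C = 20, so %GC = 20/26 × 100 = 76.923%
Salt term: 16.6 × (-0.204) = -3.386
GC term: 0.41 × 76.923 = 31.538; length term: −675/26 = −25.962
Tm = 81.5 + (-3.386) + 31.538 − 25.962 = 83.69 → 83.7°C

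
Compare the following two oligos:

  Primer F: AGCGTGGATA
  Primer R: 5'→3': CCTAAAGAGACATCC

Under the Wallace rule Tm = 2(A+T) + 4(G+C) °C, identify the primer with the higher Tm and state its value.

Primer R, 44°C

Primer F: A+T=5, G+C=5 → Tm = 2(5)+4(5) = 30°C
Primer R: A+T=8, G+C=7 → Tm = 2(8)+4(7) = 44°C
30°C vs 44°C → primer R is higher.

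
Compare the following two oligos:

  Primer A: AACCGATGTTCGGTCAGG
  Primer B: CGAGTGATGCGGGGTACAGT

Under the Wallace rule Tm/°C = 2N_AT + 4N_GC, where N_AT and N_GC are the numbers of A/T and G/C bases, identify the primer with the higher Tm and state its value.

Primer A: A+T=8, G+C=10 → Tm = 2(8)+4(10) = 56°C
Primer B: A+T=8, G+C=12 → Tm = 2(8)+4(12) = 64°C
56°C vs 64°C → primer B is higher.

Primer B, 64°C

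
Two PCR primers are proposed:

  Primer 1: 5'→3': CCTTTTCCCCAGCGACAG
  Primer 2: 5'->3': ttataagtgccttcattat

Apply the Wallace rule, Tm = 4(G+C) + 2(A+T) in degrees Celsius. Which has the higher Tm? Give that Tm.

Primer 1, 58°C

Primer 1: A+T=7, G+C=11 → Tm = 2(7)+4(11) = 58°C
Primer 2: A+T=14, G+C=5 → Tm = 2(14)+4(5) = 48°C
58°C vs 48°C → primer 1 is higher.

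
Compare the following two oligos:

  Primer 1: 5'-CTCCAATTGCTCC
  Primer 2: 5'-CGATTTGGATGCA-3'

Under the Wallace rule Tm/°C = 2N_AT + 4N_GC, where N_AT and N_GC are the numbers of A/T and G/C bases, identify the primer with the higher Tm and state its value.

Primer 1, 40°C

Primer 1: A+T=6, G+C=7 → Tm = 2(6)+4(7) = 40°C
Primer 2: A+T=7, G+C=6 → Tm = 2(7)+4(6) = 38°C
40°C vs 38°C → primer 1 is higher.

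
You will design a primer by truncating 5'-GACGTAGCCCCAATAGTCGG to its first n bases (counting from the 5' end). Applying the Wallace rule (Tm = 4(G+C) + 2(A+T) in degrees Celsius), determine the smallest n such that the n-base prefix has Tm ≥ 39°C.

First 11 bases: GACGTAGCCCC → Tm = 38°C (< 39°C)
First 12 bases: GACGTAGCCCCA → Tm = 40°C (≥ 39°C)
Each additional base adds 2°C (A/T) or 4°C (G/C), so Tm is non-decreasing in n; n = 12 is the first length to reach 39°C.

n = 12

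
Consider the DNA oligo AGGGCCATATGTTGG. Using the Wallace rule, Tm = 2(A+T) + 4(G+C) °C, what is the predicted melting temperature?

Base counts: C=2, T=4, A=3, G=6
AT pairs contribute 7, GC pairs contribute 8.
Tm = 2(7) + 4(8) = 14 + 32 = 46°C

46°C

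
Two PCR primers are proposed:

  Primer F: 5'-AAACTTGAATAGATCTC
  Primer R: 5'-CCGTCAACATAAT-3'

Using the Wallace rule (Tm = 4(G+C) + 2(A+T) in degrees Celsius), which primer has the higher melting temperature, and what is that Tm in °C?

Primer F: A+T=12, G+C=5 → Tm = 2(12)+4(5) = 44°C
Primer R: A+T=8, G+C=5 → Tm = 2(8)+4(5) = 36°C
44°C vs 36°C → primer F is higher.

Primer F, 44°C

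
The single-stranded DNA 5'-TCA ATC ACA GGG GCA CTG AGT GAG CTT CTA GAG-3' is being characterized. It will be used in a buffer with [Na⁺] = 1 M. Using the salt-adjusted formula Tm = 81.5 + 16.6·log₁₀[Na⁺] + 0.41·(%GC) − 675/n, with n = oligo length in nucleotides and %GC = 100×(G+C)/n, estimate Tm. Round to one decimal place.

Length n = 33. Base counts: A=9, G=10, C=7, T=7
G+C = 17, so %GC = 17/33 × 100 = 51.515%
Salt term: 16.6 × (0) = 0
GC term: 0.41 × 51.515 = 21.121; length term: −675/33 = −20.455
Tm = 81.5 + (0) + 21.121 − 20.455 = 82.166 → 82.2°C

82.2°C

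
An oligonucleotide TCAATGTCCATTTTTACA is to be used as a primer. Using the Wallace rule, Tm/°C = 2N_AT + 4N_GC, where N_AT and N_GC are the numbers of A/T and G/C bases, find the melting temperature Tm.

46°C

Scanning the sequence gives G=1, T=8, A=5, C=4.
So N_AT = 13 and N_GC = 5.
Tm = 4·5 + 2·13 = 20 + 26 = 46°C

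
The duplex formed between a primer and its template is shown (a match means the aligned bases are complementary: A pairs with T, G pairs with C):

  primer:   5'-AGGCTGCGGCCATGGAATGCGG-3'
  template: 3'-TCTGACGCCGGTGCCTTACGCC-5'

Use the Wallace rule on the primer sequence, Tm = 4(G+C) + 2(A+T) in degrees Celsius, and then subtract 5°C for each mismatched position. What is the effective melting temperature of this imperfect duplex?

Primer base counts: A=4, T=3, G=10, C=5 → A+T=7, G+C=15
Perfect-match Tm = 2(7) + 4(15) = 14 + 60 = 74°C
Mismatches (positions where the bases are not complementary): 2 (at positions 3, 13)
Effective Tm = 74 − 2×5 = 74 − 10 = 64°C

64°C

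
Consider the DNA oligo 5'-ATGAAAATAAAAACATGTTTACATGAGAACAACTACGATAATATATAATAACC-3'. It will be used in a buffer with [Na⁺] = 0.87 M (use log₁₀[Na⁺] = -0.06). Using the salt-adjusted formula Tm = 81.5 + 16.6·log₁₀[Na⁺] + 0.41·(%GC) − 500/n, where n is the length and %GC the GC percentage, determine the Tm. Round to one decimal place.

Length n = 53. Base counts: A=28, G=5, T=13, C=7
G+C = 12, so %GC = 12/53 × 100 = 22.642%
Salt term: 16.6 × (-0.06) = -0.996
GC term: 0.41 × 22.642 = 9.283; length term: −500/53 = −9.434
Tm = 81.5 + (-0.996) + 9.283 − 9.434 = 80.353 → 80.4°C

80.4°C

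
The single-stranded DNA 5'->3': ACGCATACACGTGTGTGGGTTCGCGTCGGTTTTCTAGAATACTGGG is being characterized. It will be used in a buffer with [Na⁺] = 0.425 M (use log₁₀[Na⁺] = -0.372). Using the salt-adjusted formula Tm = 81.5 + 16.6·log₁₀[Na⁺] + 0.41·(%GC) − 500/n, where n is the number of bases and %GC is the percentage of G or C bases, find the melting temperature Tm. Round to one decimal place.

Length n = 46. Scanning the sequence gives C=9, G=15, T=14, A=8.
G+C = 24, so %GC = 24/46 × 100 = 52.174%
Salt term: 16.6 × (-0.372) = -6.175
GC term: 0.41 × 52.174 = 21.391; length term: −500/46 = −10.87
Tm = 81.5 + (-6.175) + 21.391 − 10.87 = 85.846 → 85.8°C

85.8°C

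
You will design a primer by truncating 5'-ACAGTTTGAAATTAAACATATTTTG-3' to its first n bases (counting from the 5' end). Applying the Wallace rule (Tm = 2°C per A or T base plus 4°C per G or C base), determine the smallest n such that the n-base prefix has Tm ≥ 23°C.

n = 9

First 8 bases: ACAGTTTG → Tm = 22°C (< 23°C)
First 9 bases: ACAGTTTGA → Tm = 24°C (≥ 23°C)
Each additional base adds 2°C (A/T) or 4°C (G/C), so Tm is non-decreasing in n; n = 9 is the first length to reach 23°C.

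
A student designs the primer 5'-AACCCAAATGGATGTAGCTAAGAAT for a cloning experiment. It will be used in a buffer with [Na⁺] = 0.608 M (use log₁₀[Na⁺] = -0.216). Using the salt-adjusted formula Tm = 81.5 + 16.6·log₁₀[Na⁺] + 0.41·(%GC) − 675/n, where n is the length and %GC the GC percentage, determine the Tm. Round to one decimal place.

Length n = 25. Counting bases: G=5, T=5, A=11, C=4
G+C = 9, so %GC = 9/25 × 100 = 36%
Salt term: 16.6 × (-0.216) = -3.586
GC term: 0.41 × 36 = 14.76; length term: −675/25 = −27
Tm = 81.5 + (-3.586) + 14.76 − 27 = 65.674 → 65.7°C

65.7°C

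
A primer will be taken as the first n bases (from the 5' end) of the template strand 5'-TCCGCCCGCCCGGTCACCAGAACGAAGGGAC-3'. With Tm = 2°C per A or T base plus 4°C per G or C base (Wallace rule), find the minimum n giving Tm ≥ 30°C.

First 7 bases: TCCGCCC → Tm = 26°C (< 30°C)
First 8 bases: TCCGCCCG → Tm = 30°C (≥ 30°C)
Each additional base adds 2°C (A/T) or 4°C (G/C), so Tm is non-decreasing in n; n = 8 is the first length to reach 30°C.

n = 8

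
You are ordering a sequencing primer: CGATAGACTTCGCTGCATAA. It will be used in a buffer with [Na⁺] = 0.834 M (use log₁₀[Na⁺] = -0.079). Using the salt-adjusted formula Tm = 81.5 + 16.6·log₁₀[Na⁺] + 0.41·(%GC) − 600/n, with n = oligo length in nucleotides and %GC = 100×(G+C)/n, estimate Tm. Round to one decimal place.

68.6°C

Length n = 20. Counting bases: C=5, A=6, G=4, T=5
G+C = 9, so %GC = 9/20 × 100 = 45%
Salt term: 16.6 × (-0.079) = -1.311
GC term: 0.41 × 45 = 18.45; length term: −600/20 = −30
Tm = 81.5 + (-1.311) + 18.45 − 30 = 68.639 → 68.6°C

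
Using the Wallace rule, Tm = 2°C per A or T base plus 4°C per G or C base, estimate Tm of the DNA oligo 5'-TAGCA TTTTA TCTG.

36°C

C=2, G=2, A=3, T=7
So N_AT = 10 and N_GC = 4.
Tm = 2(10) + 4(4) = 20 + 16 = 36°C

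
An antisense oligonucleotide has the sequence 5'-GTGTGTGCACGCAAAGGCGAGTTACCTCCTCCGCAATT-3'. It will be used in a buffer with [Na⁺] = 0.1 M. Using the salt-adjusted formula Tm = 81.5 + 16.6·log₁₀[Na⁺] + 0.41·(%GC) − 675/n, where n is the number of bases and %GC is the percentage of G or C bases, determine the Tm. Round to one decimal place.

69.8°C

Length n = 38. Scanning the sequence gives T=9, C=11, A=8, G=10.
G+C = 21, so %GC = 21/38 × 100 = 55.263%
Salt term: 16.6 × (-1) = -16.6
GC term: 0.41 × 55.263 = 22.658; length term: −675/38 = −17.763
Tm = 81.5 + (-16.6) + 22.658 − 17.763 = 69.795 → 69.8°C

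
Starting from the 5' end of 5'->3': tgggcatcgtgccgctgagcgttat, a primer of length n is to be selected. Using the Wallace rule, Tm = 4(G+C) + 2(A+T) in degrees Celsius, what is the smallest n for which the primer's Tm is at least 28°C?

First 8 bases: TGGGCATC → Tm = 26°C (< 28°C)
First 9 bases: TGGGCATCG → Tm = 30°C (≥ 28°C)
Each additional base adds 2°C (A/T) or 4°C (G/C), so Tm is non-decreasing in n; n = 9 is the first length to reach 28°C.

n = 9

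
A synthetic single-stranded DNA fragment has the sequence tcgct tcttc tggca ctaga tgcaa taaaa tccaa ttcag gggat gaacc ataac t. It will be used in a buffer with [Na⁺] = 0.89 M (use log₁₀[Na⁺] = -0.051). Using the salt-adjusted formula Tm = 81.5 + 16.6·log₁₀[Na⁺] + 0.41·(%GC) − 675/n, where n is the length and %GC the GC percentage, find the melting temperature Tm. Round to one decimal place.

85.4°C

Length n = 56. Scanning the sequence gives A=18, C=13, T=15, G=10.
G+C = 23, so %GC = 23/56 × 100 = 41.071%
Salt term: 16.6 × (-0.051) = -0.847
GC term: 0.41 × 41.071 = 16.839; length term: −675/56 = −12.054
Tm = 81.5 + (-0.847) + 16.839 − 12.054 = 85.438 → 85.4°C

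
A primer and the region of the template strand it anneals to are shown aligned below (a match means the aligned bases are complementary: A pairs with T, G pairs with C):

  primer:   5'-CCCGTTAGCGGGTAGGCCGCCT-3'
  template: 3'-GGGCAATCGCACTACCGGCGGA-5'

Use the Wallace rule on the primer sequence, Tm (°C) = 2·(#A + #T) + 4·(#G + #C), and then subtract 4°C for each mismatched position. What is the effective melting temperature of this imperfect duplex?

Primer base counts: A=2, T=4, G=8, C=8 → A+T=6, G+C=16
Perfect-match Tm = 2(6) + 4(16) = 12 + 64 = 76°C
Mismatches (positions where the bases are not complementary): 3 (at positions 11, 13, 14)
Effective Tm = 76 − 3×4 = 76 − 12 = 64°C

64°C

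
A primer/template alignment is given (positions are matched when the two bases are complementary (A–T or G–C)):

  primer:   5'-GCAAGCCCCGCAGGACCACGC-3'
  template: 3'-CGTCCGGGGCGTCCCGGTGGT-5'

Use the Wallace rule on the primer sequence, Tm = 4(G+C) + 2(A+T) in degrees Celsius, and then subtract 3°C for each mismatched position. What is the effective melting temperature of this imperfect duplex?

62°C

Primer base counts: A=5, T=0, G=6, C=10 → A+T=5, G+C=16
Perfect-match Tm = 2(5) + 4(16) = 10 + 64 = 74°C
Mismatches (positions where the bases are not complementary): 4 (at positions 4, 15, 20, 21)
Effective Tm = 74 − 4×3 = 74 − 12 = 62°C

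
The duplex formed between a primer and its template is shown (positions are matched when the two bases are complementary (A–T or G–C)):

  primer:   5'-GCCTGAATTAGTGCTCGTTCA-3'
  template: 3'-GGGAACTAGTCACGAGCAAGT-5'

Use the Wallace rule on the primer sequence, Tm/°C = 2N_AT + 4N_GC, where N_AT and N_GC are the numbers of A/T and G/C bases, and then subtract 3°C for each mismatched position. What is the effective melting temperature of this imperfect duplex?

Primer base counts: A=4, T=7, G=5, C=5 → A+T=11, G+C=10
Perfect-match Tm = 2(11) + 4(10) = 22 + 40 = 62°C
Mismatches (positions where the bases are not complementary): 4 (at positions 1, 5, 6, 9)
Effective Tm = 62 − 4×3 = 62 − 12 = 50°C

50°C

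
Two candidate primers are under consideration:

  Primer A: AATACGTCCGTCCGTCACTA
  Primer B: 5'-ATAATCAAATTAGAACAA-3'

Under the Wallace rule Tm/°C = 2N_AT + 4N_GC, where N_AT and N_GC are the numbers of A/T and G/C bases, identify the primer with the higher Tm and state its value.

Primer A, 60°C

Primer A: A+T=10, G+C=10 → Tm = 2(10)+4(10) = 60°C
Primer B: A+T=15, G+C=3 → Tm = 2(15)+4(3) = 42°C
60°C vs 42°C → primer A is higher.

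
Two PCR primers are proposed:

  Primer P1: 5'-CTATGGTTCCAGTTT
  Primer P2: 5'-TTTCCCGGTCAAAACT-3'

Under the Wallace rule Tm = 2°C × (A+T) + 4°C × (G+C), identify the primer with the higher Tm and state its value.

Primer P1: A+T=9, G+C=6 → Tm = 2(9)+4(6) = 42°C
Primer P2: A+T=9, G+C=7 → Tm = 2(9)+4(7) = 46°C
42°C vs 46°C → primer P2 is higher.

Primer P2, 46°C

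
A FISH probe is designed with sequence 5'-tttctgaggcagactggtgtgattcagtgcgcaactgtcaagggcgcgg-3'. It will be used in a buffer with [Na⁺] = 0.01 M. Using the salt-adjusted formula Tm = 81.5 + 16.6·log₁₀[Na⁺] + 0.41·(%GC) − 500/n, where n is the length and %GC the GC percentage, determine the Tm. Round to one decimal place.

Length n = 49. Base counts: T=12, G=18, C=10, A=9
G+C = 28, so %GC = 28/49 × 100 = 57.143%
Salt term: 16.6 × (-2) = -33.2
GC term: 0.41 × 57.143 = 23.429; length term: −500/49 = −10.204
Tm = 81.5 + (-33.2) + 23.429 − 10.204 = 61.525 → 61.5°C

61.5°C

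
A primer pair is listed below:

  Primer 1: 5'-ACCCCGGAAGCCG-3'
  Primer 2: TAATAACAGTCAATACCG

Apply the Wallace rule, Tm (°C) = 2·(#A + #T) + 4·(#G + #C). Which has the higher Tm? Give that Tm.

Primer 2, 48°C

Primer 1: A+T=3, G+C=10 → Tm = 2(3)+4(10) = 46°C
Primer 2: A+T=12, G+C=6 → Tm = 2(12)+4(6) = 48°C
46°C vs 48°C → primer 2 is higher.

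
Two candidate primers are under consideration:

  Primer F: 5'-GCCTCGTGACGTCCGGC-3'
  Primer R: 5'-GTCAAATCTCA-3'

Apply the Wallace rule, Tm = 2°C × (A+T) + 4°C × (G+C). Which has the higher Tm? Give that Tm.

Primer F: A+T=4, G+C=13 → Tm = 2(4)+4(13) = 60°C
Primer R: A+T=7, G+C=4 → Tm = 2(7)+4(4) = 30°C
60°C vs 30°C → primer F is higher.

Primer F, 60°C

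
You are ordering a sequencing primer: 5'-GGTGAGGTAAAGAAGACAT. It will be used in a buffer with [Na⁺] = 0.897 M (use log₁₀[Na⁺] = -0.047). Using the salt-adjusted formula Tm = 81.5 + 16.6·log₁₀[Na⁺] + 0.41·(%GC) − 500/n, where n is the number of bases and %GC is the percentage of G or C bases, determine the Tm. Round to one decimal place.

Length n = 19. Scanning the sequence gives A=8, C=1, G=7, T=3.
G+C = 8, so %GC = 8/19 × 100 = 42.105%
Salt term: 16.6 × (-0.047) = -0.78
GC term: 0.41 × 42.105 = 17.263; length term: −500/19 = −26.316
Tm = 81.5 + (-0.78) + 17.263 − 26.316 = 71.667 → 71.7°C

71.7°C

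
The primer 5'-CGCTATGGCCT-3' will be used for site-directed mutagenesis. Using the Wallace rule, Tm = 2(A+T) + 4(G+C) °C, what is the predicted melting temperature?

36°C

Base counts: T=3, A=1, C=4, G=3
A+T = 4, G+C = 7
Tm = 4·7 + 2·4 = 28 + 8 = 36°C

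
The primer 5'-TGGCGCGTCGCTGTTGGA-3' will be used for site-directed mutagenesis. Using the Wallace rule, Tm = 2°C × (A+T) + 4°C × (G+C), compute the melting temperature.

60°C

Counting bases: G=8, T=5, A=1, C=4
So N_AT = 6 and N_GC = 12.
Tm = 2(6) + 4(12) = 12 + 48 = 60°C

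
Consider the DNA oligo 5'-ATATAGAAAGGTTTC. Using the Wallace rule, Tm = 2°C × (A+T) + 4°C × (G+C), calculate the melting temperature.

38°C

Scanning the sequence gives A=6, T=5, C=1, G=3.
So N_AT = 11 and N_GC = 4.
Tm = 2×11 + 4×4 = 38°C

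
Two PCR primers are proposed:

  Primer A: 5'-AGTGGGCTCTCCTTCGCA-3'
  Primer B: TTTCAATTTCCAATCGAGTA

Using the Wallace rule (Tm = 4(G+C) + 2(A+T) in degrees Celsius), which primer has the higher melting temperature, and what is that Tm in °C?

Primer A: A+T=7, G+C=11 → Tm = 2(7)+4(11) = 58°C
Primer B: A+T=14, G+C=6 → Tm = 2(14)+4(6) = 52°C
58°C vs 52°C → primer A is higher.

Primer A, 58°C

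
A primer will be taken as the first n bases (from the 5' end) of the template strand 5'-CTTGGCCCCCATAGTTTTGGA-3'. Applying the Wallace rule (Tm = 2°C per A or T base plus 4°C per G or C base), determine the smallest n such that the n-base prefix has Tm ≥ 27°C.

First 7 bases: CTTGGCC → Tm = 24°C (< 27°C)
First 8 bases: CTTGGCCC → Tm = 28°C (≥ 27°C)
Each additional base adds 2°C (A/T) or 4°C (G/C), so Tm is non-decreasing in n; n = 8 is the first length to reach 27°C.

n = 8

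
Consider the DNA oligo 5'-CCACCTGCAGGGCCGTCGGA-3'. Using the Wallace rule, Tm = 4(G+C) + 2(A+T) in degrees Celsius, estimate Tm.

A=3, T=2, C=8, G=7
So N_AT = 5 and N_GC = 15.
Tm = 4·15 + 2·5 = 60 + 10 = 70°C

70°C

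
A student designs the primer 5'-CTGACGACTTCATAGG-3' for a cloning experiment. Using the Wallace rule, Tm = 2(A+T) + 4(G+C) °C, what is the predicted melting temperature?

48°C

Scanning the sequence gives A=4, G=4, T=4, C=4.
A+T = 8, G+C = 8
Tm = 2×8 + 4×8 = 48°C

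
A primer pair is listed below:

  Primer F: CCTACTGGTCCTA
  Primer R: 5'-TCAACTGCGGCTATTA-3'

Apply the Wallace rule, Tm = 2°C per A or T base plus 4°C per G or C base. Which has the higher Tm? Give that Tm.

Primer F: A+T=6, G+C=7 → Tm = 2(6)+4(7) = 40°C
Primer R: A+T=9, G+C=7 → Tm = 2(9)+4(7) = 46°C
40°C vs 46°C → primer R is higher.

Primer R, 46°C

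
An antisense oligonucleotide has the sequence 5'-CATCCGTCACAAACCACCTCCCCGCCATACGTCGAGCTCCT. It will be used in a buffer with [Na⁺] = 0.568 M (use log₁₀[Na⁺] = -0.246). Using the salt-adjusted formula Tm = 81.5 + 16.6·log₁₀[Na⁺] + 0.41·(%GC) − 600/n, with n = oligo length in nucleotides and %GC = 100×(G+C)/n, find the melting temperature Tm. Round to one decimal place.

Length n = 41. Counting bases: C=20, A=9, T=7, G=5
G+C = 25, so %GC = 25/41 × 100 = 60.976%
Salt term: 16.6 × (-0.246) = -4.084
GC term: 0.41 × 60.976 = 25; length term: −600/41 = −14.634
Tm = 81.5 + (-4.084) + 25 − 14.634 = 87.782 → 87.8°C

87.8°C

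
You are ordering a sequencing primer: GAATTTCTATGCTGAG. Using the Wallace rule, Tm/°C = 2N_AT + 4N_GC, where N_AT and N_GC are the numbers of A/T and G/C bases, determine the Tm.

44°C

Counting bases: A=4, C=2, T=6, G=4
So N_AT = 10 and N_GC = 6.
Tm = 2(10) + 4(6) = 20 + 24 = 44°C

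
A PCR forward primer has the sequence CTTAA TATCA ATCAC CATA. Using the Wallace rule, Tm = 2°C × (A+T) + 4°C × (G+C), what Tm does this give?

A=8, G=0, T=6, C=5
So N_AT = 14 and N_GC = 5.
Tm = 4·5 + 2·14 = 20 + 28 = 48°C

48°C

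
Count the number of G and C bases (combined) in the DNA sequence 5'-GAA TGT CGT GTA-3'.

Base counts: A=3, G=4, C=1, T=4
Total G or C: 4 + 1 = 5

5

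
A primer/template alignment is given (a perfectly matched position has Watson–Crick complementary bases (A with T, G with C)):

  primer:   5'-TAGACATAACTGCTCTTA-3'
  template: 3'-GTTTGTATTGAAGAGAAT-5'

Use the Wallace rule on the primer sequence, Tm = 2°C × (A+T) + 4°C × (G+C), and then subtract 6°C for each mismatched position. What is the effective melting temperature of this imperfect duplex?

30°C

Primer base counts: A=6, T=6, G=2, C=4 → A+T=12, G+C=6
Perfect-match Tm = 2(12) + 4(6) = 24 + 24 = 48°C
Mismatches (positions where the bases are not complementary): 3 (at positions 1, 3, 12)
Effective Tm = 48 − 3×6 = 48 − 18 = 30°C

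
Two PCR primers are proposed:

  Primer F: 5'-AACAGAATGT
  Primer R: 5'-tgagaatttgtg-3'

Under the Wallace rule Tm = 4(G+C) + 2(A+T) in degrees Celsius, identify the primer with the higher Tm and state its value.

Primer R, 32°C

Primer F: A+T=7, G+C=3 → Tm = 2(7)+4(3) = 26°C
Primer R: A+T=8, G+C=4 → Tm = 2(8)+4(4) = 32°C
26°C vs 32°C → primer R is higher.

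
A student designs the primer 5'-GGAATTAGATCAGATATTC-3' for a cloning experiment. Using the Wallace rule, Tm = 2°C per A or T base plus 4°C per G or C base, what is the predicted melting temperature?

50°C

Base counts: A=7, G=4, T=6, C=2
AT pairs contribute 13, GC pairs contribute 6.
Tm = 2×13 + 4×6 = 50°C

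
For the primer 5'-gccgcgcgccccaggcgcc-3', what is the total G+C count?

Counting bases: C=11, T=0, A=1, G=7
G+C = 7 + 11 = 18

18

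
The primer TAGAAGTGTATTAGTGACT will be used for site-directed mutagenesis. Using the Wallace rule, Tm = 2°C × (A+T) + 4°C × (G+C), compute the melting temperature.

Base counts: T=7, G=5, A=6, C=1
So N_AT = 13 and N_GC = 6.
Tm = 2(13) + 4(6) = 26 + 24 = 50°C

50°C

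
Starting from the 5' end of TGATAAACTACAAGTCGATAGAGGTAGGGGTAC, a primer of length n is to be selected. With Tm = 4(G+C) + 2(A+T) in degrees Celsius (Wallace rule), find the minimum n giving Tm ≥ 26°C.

First 10 bases: TGATAAACTA → Tm = 24°C (< 26°C)
First 11 bases: TGATAAACTAC → Tm = 28°C (≥ 26°C)
Since every base adds ≥2°C, Tm only increases with n, so the threshold is first crossed at n = 11.

n = 11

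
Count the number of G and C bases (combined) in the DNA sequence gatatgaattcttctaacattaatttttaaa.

5

Scanning the sequence gives G=2, T=14, C=3, A=12.
Total G or C: 2 + 3 = 5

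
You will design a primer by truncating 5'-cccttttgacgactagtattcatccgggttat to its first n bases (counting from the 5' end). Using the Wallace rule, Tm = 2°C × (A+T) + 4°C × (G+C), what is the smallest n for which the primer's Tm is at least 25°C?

First 8 bases: CCCTTTTG → Tm = 24°C (< 25°C)
First 9 bases: CCCTTTTGA → Tm = 26°C (≥ 25°C)
Each additional base adds 2°C (A/T) or 4°C (G/C), so Tm is non-decreasing in n; n = 9 is the first length to reach 25°C.

n = 9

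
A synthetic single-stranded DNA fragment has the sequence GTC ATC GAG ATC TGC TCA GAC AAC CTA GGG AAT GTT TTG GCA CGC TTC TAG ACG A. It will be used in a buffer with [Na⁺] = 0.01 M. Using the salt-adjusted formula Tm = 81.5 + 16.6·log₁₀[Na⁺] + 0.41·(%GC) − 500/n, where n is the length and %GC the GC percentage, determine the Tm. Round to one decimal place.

59.3°C

Length n = 55. Scanning the sequence gives T=14, C=13, A=14, G=14.
G+C = 27, so %GC = 27/55 × 100 = 49.091%
Salt term: 16.6 × (-2) = -33.2
GC term: 0.41 × 49.091 = 20.127; length term: −500/55 = −9.091
Tm = 81.5 + (-33.2) + 20.127 − 9.091 = 59.336 → 59.3°C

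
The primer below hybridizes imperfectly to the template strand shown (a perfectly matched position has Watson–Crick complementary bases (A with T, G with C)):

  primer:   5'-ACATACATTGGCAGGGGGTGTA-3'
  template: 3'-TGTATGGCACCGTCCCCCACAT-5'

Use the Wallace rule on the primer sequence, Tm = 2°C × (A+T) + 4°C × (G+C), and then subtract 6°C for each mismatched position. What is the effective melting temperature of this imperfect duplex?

54°C

Primer base counts: A=6, T=5, G=8, C=3 → A+T=11, G+C=11
Perfect-match Tm = 2(11) + 4(11) = 22 + 44 = 66°C
Mismatches (positions where the bases are not complementary): 2 (at positions 7, 8)
Effective Tm = 66 − 2×6 = 66 − 12 = 54°C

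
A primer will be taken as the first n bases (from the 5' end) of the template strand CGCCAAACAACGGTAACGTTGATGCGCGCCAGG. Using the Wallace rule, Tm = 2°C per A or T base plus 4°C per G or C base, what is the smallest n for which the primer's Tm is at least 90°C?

n = 29

First 28 bases: CGCCAAACAACGGTAACGTTGATGCGCG → Tm = 88°C (< 90°C)
First 29 bases: CGCCAAACAACGGTAACGTTGATGCGCGC → Tm = 92°C (≥ 90°C)
Since every base adds ≥2°C, Tm only increases with n, so the threshold is first crossed at n = 29.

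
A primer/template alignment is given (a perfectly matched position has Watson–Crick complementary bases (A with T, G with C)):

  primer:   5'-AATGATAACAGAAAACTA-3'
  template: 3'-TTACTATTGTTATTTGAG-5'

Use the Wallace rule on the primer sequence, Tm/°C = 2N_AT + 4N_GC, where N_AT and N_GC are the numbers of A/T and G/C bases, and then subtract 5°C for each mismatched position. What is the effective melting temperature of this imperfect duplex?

Primer base counts: A=11, T=3, G=2, C=2 → A+T=14, G+C=4
Perfect-match Tm = 2(14) + 4(4) = 28 + 16 = 44°C
Mismatches (positions where the bases are not complementary): 3 (at positions 11, 12, 18)
Effective Tm = 44 − 3×5 = 44 − 15 = 29°C

29°C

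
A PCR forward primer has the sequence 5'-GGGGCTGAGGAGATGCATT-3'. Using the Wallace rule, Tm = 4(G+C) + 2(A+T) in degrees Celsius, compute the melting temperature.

60°C

Scanning the sequence gives C=2, G=9, T=4, A=4.
A+T = 8, G+C = 11
Tm = 4·11 + 2·8 = 44 + 16 = 60°C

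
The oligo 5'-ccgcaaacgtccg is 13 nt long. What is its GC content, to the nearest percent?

69%

G=3, C=6, T=1, A=3
G+C = 3 + 6 = 9 out of 13 bases
%GC = 9/13 × 100 = 69.23% ≈ 69%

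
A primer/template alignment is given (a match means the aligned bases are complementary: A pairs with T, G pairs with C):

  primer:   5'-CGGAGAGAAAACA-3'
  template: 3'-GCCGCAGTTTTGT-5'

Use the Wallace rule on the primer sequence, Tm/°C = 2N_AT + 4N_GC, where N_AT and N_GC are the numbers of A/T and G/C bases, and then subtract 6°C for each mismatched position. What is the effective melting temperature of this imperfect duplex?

20°C

Primer base counts: A=7, T=0, G=4, C=2 → A+T=7, G+C=6
Perfect-match Tm = 2(7) + 4(6) = 14 + 24 = 38°C
Mismatches (positions where the bases are not complementary): 3 (at positions 4, 6, 7)
Effective Tm = 38 − 3×6 = 38 − 18 = 20°C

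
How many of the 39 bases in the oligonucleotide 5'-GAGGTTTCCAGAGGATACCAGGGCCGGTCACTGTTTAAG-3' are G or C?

21

Base counts: C=8, G=13, A=9, T=9
Total G or C: 13 + 8 = 21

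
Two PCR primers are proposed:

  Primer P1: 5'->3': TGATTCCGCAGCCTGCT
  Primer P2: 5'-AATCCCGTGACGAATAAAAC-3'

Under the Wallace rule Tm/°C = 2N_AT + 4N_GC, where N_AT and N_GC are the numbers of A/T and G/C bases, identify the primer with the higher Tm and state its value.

Primer P2, 56°C

Primer P1: A+T=7, G+C=10 → Tm = 2(7)+4(10) = 54°C
Primer P2: A+T=12, G+C=8 → Tm = 2(12)+4(8) = 56°C
54°C vs 56°C → primer P2 is higher.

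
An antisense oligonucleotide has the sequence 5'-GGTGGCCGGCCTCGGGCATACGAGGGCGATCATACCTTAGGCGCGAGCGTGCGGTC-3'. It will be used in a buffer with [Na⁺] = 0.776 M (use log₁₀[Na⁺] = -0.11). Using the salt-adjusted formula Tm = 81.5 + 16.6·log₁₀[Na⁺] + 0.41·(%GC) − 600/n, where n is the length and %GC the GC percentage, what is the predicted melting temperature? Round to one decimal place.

97.5°C

Length n = 56. Scanning the sequence gives G=23, C=16, T=9, A=8.
G+C = 39, so %GC = 39/56 × 100 = 69.643%
Salt term: 16.6 × (-0.11) = -1.826
GC term: 0.41 × 69.643 = 28.554; length term: −600/56 = −10.714
Tm = 81.5 + (-1.826) + 28.554 − 10.714 = 97.514 → 97.5°C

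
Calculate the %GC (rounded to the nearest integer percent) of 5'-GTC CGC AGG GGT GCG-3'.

Base counts: T=2, A=1, G=8, C=4
G+C = 8 + 4 = 12 out of 15 bases
%GC = 12/15 × 100 = 80% ≈ 80%

80%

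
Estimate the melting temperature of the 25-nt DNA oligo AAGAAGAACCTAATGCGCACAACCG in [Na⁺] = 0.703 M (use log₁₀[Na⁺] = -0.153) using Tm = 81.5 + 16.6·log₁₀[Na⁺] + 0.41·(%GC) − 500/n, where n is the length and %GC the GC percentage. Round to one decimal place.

Length n = 25. Scanning the sequence gives T=2, G=5, A=11, C=7.
G+C = 12, so %GC = 12/25 × 100 = 48%
Salt term: 16.6 × (-0.153) = -2.54
GC term: 0.41 × 48 = 19.68; length term: −500/25 = −20
Tm = 81.5 + (-2.54) + 19.68 − 20 = 78.64 → 78.6°C

78.6°C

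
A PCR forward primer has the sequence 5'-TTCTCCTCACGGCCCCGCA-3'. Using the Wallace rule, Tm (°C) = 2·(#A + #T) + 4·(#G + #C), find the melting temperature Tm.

Scanning the sequence gives T=4, C=10, A=2, G=3.
So N_AT = 6 and N_GC = 13.
Tm = 4·13 + 2·6 = 52 + 12 = 64°C

64°C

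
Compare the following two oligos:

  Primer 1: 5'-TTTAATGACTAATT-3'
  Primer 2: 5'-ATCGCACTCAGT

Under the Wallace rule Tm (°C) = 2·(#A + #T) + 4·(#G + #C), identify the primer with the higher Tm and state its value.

Primer 1: A+T=12, G+C=2 → Tm = 2(12)+4(2) = 32°C
Primer 2: A+T=6, G+C=6 → Tm = 2(6)+4(6) = 36°C
32°C vs 36°C → primer 2 is higher.

Primer 2, 36°C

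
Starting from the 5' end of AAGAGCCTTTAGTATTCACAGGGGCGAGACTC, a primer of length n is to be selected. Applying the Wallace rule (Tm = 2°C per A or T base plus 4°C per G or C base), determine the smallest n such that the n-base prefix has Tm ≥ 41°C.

First 15 bases: AAGAGCCTTTAGTAT → Tm = 40°C (< 41°C)
First 16 bases: AAGAGCCTTTAGTATT → Tm = 42°C (≥ 41°C)
Since every base adds ≥2°C, Tm only increases with n, so the threshold is first crossed at n = 16.

n = 16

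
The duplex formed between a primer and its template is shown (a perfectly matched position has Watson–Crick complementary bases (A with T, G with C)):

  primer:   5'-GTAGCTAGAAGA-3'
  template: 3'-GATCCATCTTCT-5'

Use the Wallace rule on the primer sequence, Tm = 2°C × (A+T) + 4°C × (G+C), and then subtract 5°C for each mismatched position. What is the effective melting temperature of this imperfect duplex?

24°C

Primer base counts: A=5, T=2, G=4, C=1 → A+T=7, G+C=5
Perfect-match Tm = 2(7) + 4(5) = 14 + 20 = 34°C
Mismatches (positions where the bases are not complementary): 2 (at positions 1, 5)
Effective Tm = 34 − 2×5 = 34 − 10 = 24°C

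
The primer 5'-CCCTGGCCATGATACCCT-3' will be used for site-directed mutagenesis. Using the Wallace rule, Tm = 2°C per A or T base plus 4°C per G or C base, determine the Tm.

58°C

Counting bases: C=8, A=3, G=3, T=4
A+T = 7, G+C = 11
Tm = 2×7 + 4×11 = 58°C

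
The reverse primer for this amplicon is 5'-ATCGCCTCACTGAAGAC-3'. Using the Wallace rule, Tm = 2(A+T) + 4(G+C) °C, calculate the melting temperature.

Scanning the sequence gives T=3, C=6, A=5, G=3.
So N_AT = 8 and N_GC = 9.
Tm = 4·9 + 2·8 = 36 + 16 = 52°C

52°C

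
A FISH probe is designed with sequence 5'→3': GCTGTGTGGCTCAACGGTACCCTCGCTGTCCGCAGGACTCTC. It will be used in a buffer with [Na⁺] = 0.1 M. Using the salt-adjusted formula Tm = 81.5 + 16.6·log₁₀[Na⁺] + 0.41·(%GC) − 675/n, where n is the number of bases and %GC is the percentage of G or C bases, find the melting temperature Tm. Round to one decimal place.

75.2°C

Length n = 42. Scanning the sequence gives T=10, C=15, A=5, G=12.
G+C = 27, so %GC = 27/42 × 100 = 64.286%
Salt term: 16.6 × (-1) = -16.6
GC term: 0.41 × 64.286 = 26.357; length term: −675/42 = −16.071
Tm = 81.5 + (-16.6) + 26.357 − 16.071 = 75.186 → 75.2°C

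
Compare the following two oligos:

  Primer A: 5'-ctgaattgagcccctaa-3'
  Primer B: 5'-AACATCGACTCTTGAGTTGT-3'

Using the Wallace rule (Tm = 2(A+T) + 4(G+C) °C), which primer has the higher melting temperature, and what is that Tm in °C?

Primer A: A+T=9, G+C=8 → Tm = 2(9)+4(8) = 50°C
Primer B: A+T=12, G+C=8 → Tm = 2(12)+4(8) = 56°C
50°C vs 56°C → primer B is higher.

Primer B, 56°C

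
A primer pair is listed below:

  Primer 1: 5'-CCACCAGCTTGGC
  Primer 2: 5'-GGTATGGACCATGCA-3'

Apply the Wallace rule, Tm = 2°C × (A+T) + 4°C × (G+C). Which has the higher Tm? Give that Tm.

Primer 1: A+T=4, G+C=9 → Tm = 2(4)+4(9) = 44°C
Primer 2: A+T=7, G+C=8 → Tm = 2(7)+4(8) = 46°C
44°C vs 46°C → primer 2 is higher.

Primer 2, 46°C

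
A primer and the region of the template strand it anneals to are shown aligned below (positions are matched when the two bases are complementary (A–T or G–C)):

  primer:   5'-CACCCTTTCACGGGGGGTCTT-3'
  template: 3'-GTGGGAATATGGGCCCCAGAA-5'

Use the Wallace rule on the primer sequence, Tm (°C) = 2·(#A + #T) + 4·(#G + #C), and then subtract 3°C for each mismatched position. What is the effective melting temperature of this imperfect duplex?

Primer base counts: A=2, T=6, G=6, C=7 → A+T=8, G+C=13
Perfect-match Tm = 2(8) + 4(13) = 16 + 52 = 68°C
Mismatches (positions where the bases are not complementary): 4 (at positions 8, 9, 12, 13)
Effective Tm = 68 − 4×3 = 68 − 12 = 56°C

56°C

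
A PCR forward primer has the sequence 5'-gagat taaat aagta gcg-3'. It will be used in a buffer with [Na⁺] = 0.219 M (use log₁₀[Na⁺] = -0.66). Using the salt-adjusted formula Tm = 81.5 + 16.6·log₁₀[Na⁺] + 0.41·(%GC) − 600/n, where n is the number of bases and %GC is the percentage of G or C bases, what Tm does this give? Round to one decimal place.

50.9°C

Length n = 18. Base counts: G=5, C=1, T=4, A=8
G+C = 6, so %GC = 6/18 × 100 = 33.333%
Salt term: 16.6 × (-0.66) = -10.956
GC term: 0.41 × 33.333 = 13.667; length term: −600/18 = −33.333
Tm = 81.5 + (-10.956) + 13.667 − 33.333 = 50.878 → 50.9°C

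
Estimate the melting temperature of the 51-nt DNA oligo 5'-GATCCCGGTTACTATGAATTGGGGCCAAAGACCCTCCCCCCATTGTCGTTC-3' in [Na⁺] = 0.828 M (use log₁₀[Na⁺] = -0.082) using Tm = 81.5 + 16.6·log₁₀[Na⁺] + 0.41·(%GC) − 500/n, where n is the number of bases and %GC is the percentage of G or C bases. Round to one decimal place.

Length n = 51. Scanning the sequence gives G=11, T=13, C=17, A=10.
G+C = 28, so %GC = 28/51 × 100 = 54.902%
Salt term: 16.6 × (-0.082) = -1.361
GC term: 0.41 × 54.902 = 22.51; length term: −500/51 = −9.804
Tm = 81.5 + (-1.361) + 22.51 − 9.804 = 92.845 → 92.8°C

92.8°C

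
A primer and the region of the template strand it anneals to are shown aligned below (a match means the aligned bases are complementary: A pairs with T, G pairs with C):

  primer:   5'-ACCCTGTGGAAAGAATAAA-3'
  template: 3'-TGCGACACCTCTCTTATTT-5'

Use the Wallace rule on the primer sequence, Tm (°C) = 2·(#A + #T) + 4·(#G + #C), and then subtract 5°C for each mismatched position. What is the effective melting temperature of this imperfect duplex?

Primer base counts: A=9, T=3, G=4, C=3 → A+T=12, G+C=7
Perfect-match Tm = 2(12) + 4(7) = 24 + 28 = 52°C
Mismatches (positions where the bases are not complementary): 2 (at positions 3, 11)
Effective Tm = 52 − 2×5 = 52 − 10 = 42°C

42°C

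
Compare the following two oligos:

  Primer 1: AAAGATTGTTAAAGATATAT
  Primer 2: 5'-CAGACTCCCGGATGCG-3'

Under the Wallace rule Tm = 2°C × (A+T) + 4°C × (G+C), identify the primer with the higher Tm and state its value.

Primer 2, 54°C

Primer 1: A+T=17, G+C=3 → Tm = 2(17)+4(3) = 46°C
Primer 2: A+T=5, G+C=11 → Tm = 2(5)+4(11) = 54°C
46°C vs 54°C → primer 2 is higher.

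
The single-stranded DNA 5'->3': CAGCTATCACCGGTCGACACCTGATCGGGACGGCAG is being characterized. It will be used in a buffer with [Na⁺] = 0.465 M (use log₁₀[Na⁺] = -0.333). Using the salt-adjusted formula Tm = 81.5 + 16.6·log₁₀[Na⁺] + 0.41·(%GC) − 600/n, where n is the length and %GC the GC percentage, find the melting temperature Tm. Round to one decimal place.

Length n = 36. Scanning the sequence gives A=8, G=11, C=12, T=5.
G+C = 23, so %GC = 23/36 × 100 = 63.889%
Salt term: 16.6 × (-0.333) = -5.528
GC term: 0.41 × 63.889 = 26.194; length term: −600/36 = −16.667
Tm = 81.5 + (-5.528) + 26.194 − 16.667 = 85.499 → 85.5°C

85.5°C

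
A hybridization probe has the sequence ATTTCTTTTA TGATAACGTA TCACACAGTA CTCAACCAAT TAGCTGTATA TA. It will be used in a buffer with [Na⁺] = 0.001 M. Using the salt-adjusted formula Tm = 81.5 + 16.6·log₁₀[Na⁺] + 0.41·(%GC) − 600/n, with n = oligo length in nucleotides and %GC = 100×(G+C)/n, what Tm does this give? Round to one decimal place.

32.0°C

Length n = 52. Scanning the sequence gives G=5, T=19, C=10, A=18.
G+C = 15, so %GC = 15/52 × 100 = 28.846%
Salt term: 16.6 × (-3) = -49.8
GC term: 0.41 × 28.846 = 11.827; length term: −600/52 = −11.538
Tm = 81.5 + (-49.8) + 11.827 − 11.538 = 31.989 → 32.0°C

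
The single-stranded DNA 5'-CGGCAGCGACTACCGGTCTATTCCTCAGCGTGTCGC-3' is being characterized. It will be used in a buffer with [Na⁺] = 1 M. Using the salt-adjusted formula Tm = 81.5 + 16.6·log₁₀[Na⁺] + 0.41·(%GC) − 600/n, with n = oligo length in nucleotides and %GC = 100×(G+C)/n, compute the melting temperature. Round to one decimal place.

91.0°C

Length n = 36. A=5, C=13, T=8, G=10
G+C = 23, so %GC = 23/36 × 100 = 63.889%
Salt term: 16.6 × (0) = 0
GC term: 0.41 × 63.889 = 26.194; length term: −600/36 = −16.667
Tm = 81.5 + (0) + 26.194 − 16.667 = 91.027 → 91.0°C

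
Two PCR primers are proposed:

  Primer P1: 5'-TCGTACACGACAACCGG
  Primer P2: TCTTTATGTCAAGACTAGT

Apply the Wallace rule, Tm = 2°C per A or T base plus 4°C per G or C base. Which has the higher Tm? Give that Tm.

Primer P1: A+T=7, G+C=10 → Tm = 2(7)+4(10) = 54°C
Primer P2: A+T=13, G+C=6 → Tm = 2(13)+4(6) = 50°C
54°C vs 50°C → primer P1 is higher.

Primer P1, 54°C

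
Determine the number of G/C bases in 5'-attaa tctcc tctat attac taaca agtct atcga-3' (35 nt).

Base counts: G=2, A=12, C=8, T=13
G+C = 2 + 8 = 10

10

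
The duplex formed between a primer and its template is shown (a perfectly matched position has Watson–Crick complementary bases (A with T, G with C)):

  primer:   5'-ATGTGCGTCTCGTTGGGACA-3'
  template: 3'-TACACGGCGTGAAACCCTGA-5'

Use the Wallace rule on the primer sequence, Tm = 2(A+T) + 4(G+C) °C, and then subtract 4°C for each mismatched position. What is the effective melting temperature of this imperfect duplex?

Primer base counts: A=3, T=6, G=7, C=4 → A+T=9, G+C=11
Perfect-match Tm = 2(9) + 4(11) = 18 + 44 = 62°C
Mismatches (positions where the bases are not complementary): 5 (at positions 7, 8, 10, 12, 20)
Effective Tm = 62 − 5×4 = 62 − 20 = 42°C

42°C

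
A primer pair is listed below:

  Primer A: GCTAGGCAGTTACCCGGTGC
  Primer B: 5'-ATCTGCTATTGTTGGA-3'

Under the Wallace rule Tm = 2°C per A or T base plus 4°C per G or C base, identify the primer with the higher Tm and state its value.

Primer A: A+T=7, G+C=13 → Tm = 2(7)+4(13) = 66°C
Primer B: A+T=10, G+C=6 → Tm = 2(10)+4(6) = 44°C
66°C vs 44°C → primer A is higher.

Primer A, 66°C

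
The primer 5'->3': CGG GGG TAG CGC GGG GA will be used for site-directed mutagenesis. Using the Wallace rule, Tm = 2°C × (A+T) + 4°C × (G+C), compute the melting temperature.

62°C

A=2, G=11, T=1, C=3
AT pairs contribute 3, GC pairs contribute 14.
Tm = 2×3 + 4×14 = 62°C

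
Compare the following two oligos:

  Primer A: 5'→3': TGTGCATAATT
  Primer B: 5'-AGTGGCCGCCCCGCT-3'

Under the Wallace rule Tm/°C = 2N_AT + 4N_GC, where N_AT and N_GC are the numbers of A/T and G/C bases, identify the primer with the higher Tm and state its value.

Primer A: A+T=8, G+C=3 → Tm = 2(8)+4(3) = 28°C
Primer B: A+T=3, G+C=12 → Tm = 2(3)+4(12) = 54°C
28°C vs 54°C → primer B is higher.

Primer B, 54°C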